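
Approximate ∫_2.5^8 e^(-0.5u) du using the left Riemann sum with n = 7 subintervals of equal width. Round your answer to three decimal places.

0.649

Δu = (8 − 2.5)/7 = 11/14.
Left endpoints: 2.5, 23/7, 57/14, 34/7, 79/14, 45/7, 101/14.
f(2.5) ≈ 0.287, f(23/7) ≈ 0.193, f(57/14) ≈ 0.131, f(34/7) ≈ 0.088, f(79/14) ≈ 0.060, f(45/7) ≈ 0.040, f(101/14) ≈ 0.027.
Sum = Δu · [f(2.5) + f(23/7) + f(57/14) + ...].
Sum ≈ 0.649.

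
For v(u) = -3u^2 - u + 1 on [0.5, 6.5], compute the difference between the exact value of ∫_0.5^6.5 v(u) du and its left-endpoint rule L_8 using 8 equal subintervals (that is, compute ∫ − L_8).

-47.8125

Exact integral: ∫_0.5^6.5 v(u) du = -289.5.
L_8 = -241.6875.
Error = -289.5 − (-241.6875) = -47.8125.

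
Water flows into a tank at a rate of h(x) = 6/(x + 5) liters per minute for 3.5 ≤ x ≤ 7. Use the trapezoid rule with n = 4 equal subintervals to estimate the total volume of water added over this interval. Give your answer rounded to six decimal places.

2.071679

Δx = (7 − 3.5)/4 = 0.875.
h(3.5) = 12/17, h(4.375) = 0.64, h(5.25) = 24/41, h(6.125) = 48/89, h(7) = 0.5.
T_4 = (Δx/2)·[h(x_0) + 2h(x_1) + 2h(x_2) + 2h(x_3) + h(x_4)].
Sum ≈ 2.071679.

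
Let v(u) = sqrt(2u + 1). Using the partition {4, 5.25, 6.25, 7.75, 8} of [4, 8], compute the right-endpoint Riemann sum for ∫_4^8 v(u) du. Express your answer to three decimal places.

Subinterval widths: 1.25, 1, 1.5, 0.25.
Right endpoints: 5.25, 6.25, 7.75, 8.
v(5.25) ≈ 3.391, v(6.25) ≈ 3.674, v(7.75) ≈ 4.062, v(8) ≈ 4.123.
Sum = Σ Δu_i · v(u_i).
Sum ≈ 15.037.

15.037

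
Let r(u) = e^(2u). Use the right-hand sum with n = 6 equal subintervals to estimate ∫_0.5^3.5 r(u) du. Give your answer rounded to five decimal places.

865.27393

Δu = (3.5 − 0.5)/6 = 0.5.
Right endpoints: 1, 1.5, 2, 2.5, 3, 3.5.
r(1) ≈ 7.38906, r(1.5) ≈ 20.08554, r(2) ≈ 54.59815, r(2.5) ≈ 148.41316, r(3) ≈ 403.42879, r(3.5) ≈ 1096.63316.
Sum = Δu · [r(1) + r(1.5) + r(2) + ...].
Sum ≈ 865.27393.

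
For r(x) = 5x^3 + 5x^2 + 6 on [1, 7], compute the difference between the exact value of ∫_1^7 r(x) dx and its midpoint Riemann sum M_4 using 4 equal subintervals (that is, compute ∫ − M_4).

73.125

Exact integral: ∫_1^7 r(x) dx = 3606.
M_4 = 3532.875.
Error = 3606 − 3532.875 = 73.125.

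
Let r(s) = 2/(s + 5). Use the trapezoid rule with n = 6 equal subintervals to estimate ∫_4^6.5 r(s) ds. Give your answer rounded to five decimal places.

0.49038

Δs = (6.5 − 4)/6 = 5/12.
r(4) = 2/9, r(53/12) = 24/113, r(29/6) = 12/59, r(5.25) = 8/41, r(17/3) = 0.1875, r(73/12) = 24/133, r(6.5) = 4/23.
T_6 = (Δs/2)·[r(s_0) + 2r(s_1) + ... + 2r(s_{5}) + r(s_6)].
Sum ≈ 0.49038.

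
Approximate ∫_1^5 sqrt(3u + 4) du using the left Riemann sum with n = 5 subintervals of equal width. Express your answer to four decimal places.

Δu = (5 − 1)/5 = 0.8.
Left endpoints: 1, 1.8, 2.6, 3.4, 4.2.
f(1) ≈ 2.6458, f(1.8) ≈ 3.0659, f(2.6) ≈ 3.4351, f(3.4) ≈ 3.7683, f(4.2) ≈ 4.0743.
Sum = Δu · [f(1) + f(1.8) + f(2.6) + f(3.4) + f(4.2)].
Sum ≈ 13.5915.

13.5915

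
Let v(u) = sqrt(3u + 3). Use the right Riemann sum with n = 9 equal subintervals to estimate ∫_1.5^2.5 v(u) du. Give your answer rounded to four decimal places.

3.0243

Δu = (2.5 − 1.5)/9 = 1/9.
Right endpoints: 29/18, 31/18, 11/6, 35/18, 37/18, 13/6, 41/18, 43/18, 2.5.
v(29/18) ≈ 2.7988, v(31/18) ≈ 2.8577, v(11/6) ≈ 2.9155, v(35/18) ≈ 2.9721, v(37/18) ≈ 3.0277, v(13/6) ≈ 3.0822, v(41/18) ≈ 3.1358, v(43/18) ≈ 3.1885, v(2.5) ≈ 3.2404.
Sum = Δu · [v(29/18) + v(31/18) + v(11/6) + ...].
Sum ≈ 3.0243.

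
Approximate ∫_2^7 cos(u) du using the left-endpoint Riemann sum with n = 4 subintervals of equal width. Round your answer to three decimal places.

-0.950

Δu = (7 − 2)/4 = 1.25.
Left endpoints: 2, 3.25, 4.5, 5.75.
f(2) ≈ -0.416, f(3.25) ≈ -0.994, f(4.5) ≈ -0.211, f(5.75) ≈ 0.861.
Sum = Δu · [f(2) + f(3.25) + f(4.5) + f(5.75)].
Sum ≈ -0.950.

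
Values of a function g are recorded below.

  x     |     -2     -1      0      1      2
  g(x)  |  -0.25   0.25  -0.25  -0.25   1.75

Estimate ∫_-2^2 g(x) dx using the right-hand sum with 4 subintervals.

Δx = 1.
Sum = 1·[0.25 + (-0.25) + (-0.25) + 1.75] = 1.5.

1.5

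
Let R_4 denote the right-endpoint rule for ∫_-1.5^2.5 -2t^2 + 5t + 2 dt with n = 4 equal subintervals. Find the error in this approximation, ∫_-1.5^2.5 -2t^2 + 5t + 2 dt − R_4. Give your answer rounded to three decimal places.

-4.667

Exact integral: ∫_-1.5^2.5 f(t) dt ≈ 5.33333.
R_4 = 10.
Error ≈ 5.33333 − 10 ≈ -4.667.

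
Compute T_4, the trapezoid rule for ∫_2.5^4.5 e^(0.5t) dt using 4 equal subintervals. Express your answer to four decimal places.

Δt = (4.5 − 2.5)/4 = 0.5.
f(2.5) ≈ 3.4903, f(3) ≈ 4.4817, f(3.5) ≈ 5.7546, f(4) ≈ 7.3891, f(4.5) ≈ 9.4877.
T_4 = (Δt/2)·[f(t_0) + 2f(t_1) + 2f(t_2) + 2f(t_3) + f(t_4)].
Sum ≈ 12.0572.

12.0572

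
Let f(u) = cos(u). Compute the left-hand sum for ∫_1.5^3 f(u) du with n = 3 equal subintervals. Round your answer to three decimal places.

-0.573

Δu = (3 − 1.5)/3 = 0.5.
Left endpoints: 1.5, 2, 2.5.
f(1.5) ≈ 0.071, f(2) ≈ -0.416, f(2.5) ≈ -0.801.
Sum = Δu · [f(1.5) + f(2) + f(2.5)].
Sum ≈ -0.573.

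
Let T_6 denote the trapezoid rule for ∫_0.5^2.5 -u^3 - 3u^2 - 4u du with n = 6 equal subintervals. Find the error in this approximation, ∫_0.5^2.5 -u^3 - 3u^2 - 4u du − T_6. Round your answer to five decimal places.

Exact integral: ∫_0.5^2.5 f(u) du = -37.25.
T_6 ≈ -37.5277778.
Error ≈ -37.25 − (-37.5277778) ≈ 0.27778.

0.27778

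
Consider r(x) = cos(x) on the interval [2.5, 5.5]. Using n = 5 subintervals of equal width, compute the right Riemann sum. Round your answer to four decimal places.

Δx = (5.5 − 2.5)/5 = 0.6.
Right endpoints: 3.1, 3.7, 4.3, 4.9, 5.5.
r(3.1) ≈ -0.9991, r(3.7) ≈ -0.8481, r(4.3) ≈ -0.4008, r(4.9) ≈ 0.1865, r(5.5) ≈ 0.7087.
Sum = Δx · [r(3.1) + r(3.7) + r(4.3) + r(4.9) + r(5.5)].
Sum ≈ -0.8117.

-0.8117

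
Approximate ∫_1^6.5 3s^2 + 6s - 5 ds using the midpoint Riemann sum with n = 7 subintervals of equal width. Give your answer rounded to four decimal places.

369.0261

Δs = (6.5 − 1)/7 = 11/14.
Midpoints: 39/28, 61/28, 83/28, 3.75, 127/28, 149/28, 171/28.
f(39/28) = 7195/784, f(61/28) = 17491/784, f(83/28) = 30691/784, f(3.75) = 59.6875, f(127/28) = 65803/784, f(149/28) = 87715/784, f(171/28) = 112531/784.
Sum = Δs · [f(39/28) + f(61/28) + f(83/28) + ...].
Sum ≈ 369.0261.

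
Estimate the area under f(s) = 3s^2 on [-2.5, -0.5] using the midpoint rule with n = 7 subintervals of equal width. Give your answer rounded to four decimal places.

15.4592

Δs = (-0.5 − (-2.5))/7 = 2/7.
Midpoints: -33/14, -29/14, -25/14, -1.5, -17/14, -13/14, -9/14.
f(-33/14) = 3267/196, f(-29/14) = 2523/196, f(-25/14) = 1875/196, f(-1.5) = 6.75, f(-17/14) = 867/196, f(-13/14) = 507/196, f(-9/14) = 243/196.
Sum = Δs · [f(-33/14) + f(-29/14) + f(-25/14) + ...].
Sum ≈ 15.4592.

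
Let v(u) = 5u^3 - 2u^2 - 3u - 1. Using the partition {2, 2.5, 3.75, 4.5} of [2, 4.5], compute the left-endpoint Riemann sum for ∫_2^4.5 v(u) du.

251.37890625

Subinterval widths: 0.5, 1.25, 0.75.
Left endpoints: 2, 2.5, 3.75.
v(2) = 25, v(2.5) = 57.125, v(3.75) = 223.296875.
Sum = Σ Δu_i · v(u_i).
Sum = 251.37890625.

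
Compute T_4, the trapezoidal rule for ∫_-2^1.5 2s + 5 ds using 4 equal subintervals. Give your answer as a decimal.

15.75

Δs = (1.5 − (-2))/4 = 0.875.
f(-2) = 1, f(-1.125) = 2.75, f(-0.25) = 4.5, f(0.625) = 6.25, f(1.5) = 8.
T_4 = (Δs/2)·[f(s_0) + 2f(s_1) + 2f(s_2) + 2f(s_3) + f(s_4)].
Sum = 15.75.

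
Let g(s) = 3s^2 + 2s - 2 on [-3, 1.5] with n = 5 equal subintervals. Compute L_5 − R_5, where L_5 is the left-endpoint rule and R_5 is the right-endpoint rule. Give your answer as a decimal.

10.125

L_5 = 21.51.
R_5 = 11.385.
L_5 − R_5 = 10.125.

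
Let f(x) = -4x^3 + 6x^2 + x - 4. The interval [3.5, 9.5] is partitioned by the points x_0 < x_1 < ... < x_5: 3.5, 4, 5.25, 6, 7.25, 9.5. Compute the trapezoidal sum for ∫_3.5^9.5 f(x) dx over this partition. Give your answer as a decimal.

-6575.578125

Subinterval widths: 0.5, 1.25, 0.75, 1.25, 2.25.
f(3.5) = -98.5, f(4) = -160, f(5.25) = -412.1875, f(6) = -646, f(7.25) = -1205.6875, f(9.5) = -2882.5.
On each subinterval the trapezoid contributes (Δx_i/2)·[f(x_{i-1}) + f(x_i)].
Sum = -6575.578125.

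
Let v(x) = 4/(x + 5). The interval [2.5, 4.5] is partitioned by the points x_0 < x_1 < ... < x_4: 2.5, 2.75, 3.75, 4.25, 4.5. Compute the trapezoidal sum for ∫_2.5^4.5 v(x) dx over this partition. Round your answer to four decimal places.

0.9469

Subinterval widths: 0.25, 1, 0.5, 0.25.
v(2.5) = 8/15, v(2.75) = 16/31, v(3.75) = 16/35, v(4.25) = 16/37, v(4.5) = 8/19.
On each subinterval the trapezoid contributes (Δx_i/2)·[v(x_{i-1}) + v(x_i)].
Sum ≈ 0.9469.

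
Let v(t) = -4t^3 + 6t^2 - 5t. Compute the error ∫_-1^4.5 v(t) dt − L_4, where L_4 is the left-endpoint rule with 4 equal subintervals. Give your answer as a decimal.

-166.84765625

Exact integral: ∫_-1^4.5 v(t) dt = -272.9375.
L_4 = -106.08984375.
Error = -272.9375 − (-106.08984375) = -166.84765625.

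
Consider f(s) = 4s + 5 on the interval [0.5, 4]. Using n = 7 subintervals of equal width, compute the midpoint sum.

49

Δs = (4 − 0.5)/7 = 0.5.
Midpoints: 0.75, 1.25, 1.75, 2.25, 2.75, 3.25, 3.75.
f(0.75) = 8, f(1.25) = 10, f(1.75) = 12, f(2.25) = 14, f(2.75) = 16, f(3.25) = 18, f(3.75) = 20.
Sum = Δs · [f(0.75) + f(1.25) + f(1.75) + ...].
Sum = 49.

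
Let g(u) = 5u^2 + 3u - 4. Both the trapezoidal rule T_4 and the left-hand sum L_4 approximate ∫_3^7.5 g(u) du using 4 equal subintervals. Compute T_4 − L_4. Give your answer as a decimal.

T_4 = 715.74609375.
L_4 = 575.26171875.
T_4 − L_4 = 140.484375.

140.484375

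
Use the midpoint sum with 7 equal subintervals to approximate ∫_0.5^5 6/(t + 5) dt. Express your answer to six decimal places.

Δt = (5 − 0.5)/7 = 9/14.
Midpoints: 23/28, 41/28, 59/28, 2.75, 95/28, 113/28, 131/28.
f(23/28) = 168/163, f(41/28) = 168/181, f(59/28) = 168/199, f(2.75) = 24/31, f(95/28) = 168/235, f(113/28) = 168/253, f(131/28) = 168/271.
Sum = Δt · [f(23/28) + f(41/28) + f(59/28) + ...].
Sum ≈ 3.584647.

3.584647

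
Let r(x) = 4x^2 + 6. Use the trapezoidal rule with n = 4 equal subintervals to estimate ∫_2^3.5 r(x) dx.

Δx = (3.5 − 2)/4 = 0.375.
r(2) = 22, r(2.375) = 28.5625, r(2.75) = 36.25, r(3.125) = 45.0625, r(3.5) = 55.
T_4 = (Δx/2)·[r(x_0) + 2r(x_1) + 2r(x_2) + 2r(x_3) + r(x_4)].
Sum = 55.640625.

55.640625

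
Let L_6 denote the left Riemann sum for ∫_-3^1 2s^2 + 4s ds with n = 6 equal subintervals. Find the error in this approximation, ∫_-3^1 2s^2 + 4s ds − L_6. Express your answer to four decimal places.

-0.5926

Exact integral: ∫_-3^1 f(s) ds ≈ 2.666667.
L_6 ≈ 3.259259.
Error ≈ 2.666667 − 3.259259 ≈ -0.5926.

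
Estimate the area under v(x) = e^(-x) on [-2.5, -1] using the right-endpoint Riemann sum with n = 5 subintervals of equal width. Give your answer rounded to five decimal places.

Δx = (-1 − (-2.5))/5 = 0.3.
Right endpoints: -2.2, -1.9, -1.6, -1.3, -1.
v(-2.2) ≈ 9.02501, v(-1.9) ≈ 6.68589, v(-1.6) ≈ 4.95303, v(-1.3) ≈ 3.66930, v(-1) ≈ 2.71828.
Sum = Δx · [v(-2.2) + v(-1.9) + v(-1.6) + v(-1.3) + v(-1)].
Sum ≈ 8.11546.

8.11546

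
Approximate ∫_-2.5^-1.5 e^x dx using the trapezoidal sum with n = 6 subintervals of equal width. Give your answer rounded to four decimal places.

Δx = (-1.5 − (-2.5))/6 = 1/6.
f(-2.5) ≈ 0.0821, f(-7/3) ≈ 0.0970, f(-13/6) ≈ 0.1146, f(-2) ≈ 0.1353, f(-11/6) ≈ 0.1599, f(-5/3) ≈ 0.1889, f(-1.5) ≈ 0.2231.
T_6 = (Δx/2)·[f(x_0) + 2f(x_1) + ... + 2f(x_{5}) + f(x_6)].
Sum ≈ 0.1414.

0.1414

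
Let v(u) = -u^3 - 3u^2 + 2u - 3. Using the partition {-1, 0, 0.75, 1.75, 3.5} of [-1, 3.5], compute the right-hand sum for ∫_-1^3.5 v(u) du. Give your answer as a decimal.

Subinterval widths: 1, 0.75, 1, 1.75.
Right endpoints: 0, 0.75, 1.75, 3.5.
v(0) = -3, v(0.75) = -3.609375, v(1.75) = -14.046875, v(3.5) = -75.625.
Sum = Σ Δu_i · v(u_i).
Sum = -152.09765625.

-152.09765625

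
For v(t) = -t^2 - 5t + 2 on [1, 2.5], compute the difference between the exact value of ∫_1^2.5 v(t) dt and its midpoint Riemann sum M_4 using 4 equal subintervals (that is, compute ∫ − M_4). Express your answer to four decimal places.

-0.0176

Exact integral: ∫_1^2.5 v(t) dt = -15.
M_4 ≈ -14.982422.
Error ≈ -15 − (-14.982422) ≈ -0.0176.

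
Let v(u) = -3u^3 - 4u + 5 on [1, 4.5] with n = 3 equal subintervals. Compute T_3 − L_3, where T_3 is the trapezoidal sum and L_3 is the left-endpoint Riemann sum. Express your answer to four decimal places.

-165.8854

T_3 ≈ -347.447917.
L_3 = -181.5625.
T_3 − L_3 ≈ -165.8854.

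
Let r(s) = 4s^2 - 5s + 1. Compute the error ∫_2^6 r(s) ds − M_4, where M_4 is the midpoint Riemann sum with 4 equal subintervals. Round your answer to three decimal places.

1.333

Exact integral: ∫_2^6 r(s) ds ≈ 201.33333.
M_4 = 200.
Error ≈ 201.33333 − 200 ≈ 1.333.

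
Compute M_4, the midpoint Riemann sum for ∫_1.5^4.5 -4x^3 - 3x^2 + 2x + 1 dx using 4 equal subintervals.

-466.265625

Δx = (4.5 − 1.5)/4 = 0.75.
Midpoints: 1.875, 2.625, 3.375, 4.125.
f(1.875) = -32.1640625, f(2.625) = -86.7734375, f(3.375) = -180.1953125, f(4.125) = -322.5546875.
Sum = Δx · [f(1.875) + f(2.625) + f(3.375) + f(4.125)].
Sum = -466.265625.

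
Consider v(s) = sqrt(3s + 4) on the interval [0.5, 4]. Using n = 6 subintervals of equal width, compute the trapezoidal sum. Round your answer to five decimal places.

11.34837

Δs = (4 − 0.5)/6 = 7/12.
v(0.5) ≈ 2.34521, v(13/12) ≈ 2.69258, v(5/3) ≈ 3.00000, v(2.25) ≈ 3.27872, v(17/6) ≈ 3.53553, v(41/12) ≈ 3.77492, v(4) ≈ 4.00000.
T_6 = (Δs/2)·[v(s_0) + 2v(s_1) + ... + 2v(s_{5}) + v(s_6)].
Sum ≈ 11.34837.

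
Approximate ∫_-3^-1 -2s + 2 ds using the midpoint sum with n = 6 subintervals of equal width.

Δs = (-1 − (-3))/6 = 1/3.
Midpoints: -17/6, -2.5, -13/6, -11/6, -1.5, -7/6.
f(-17/6) = 23/3, f(-2.5) = 7, f(-13/6) = 19/3, f(-11/6) = 17/3, f(-1.5) = 5, f(-7/6) = 13/3.
Sum = Δs · [f(-17/6) + f(-2.5) + f(-13/6) + ...].
Sum = 12.

12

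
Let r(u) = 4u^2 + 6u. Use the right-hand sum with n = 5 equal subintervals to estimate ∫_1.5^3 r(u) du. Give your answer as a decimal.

57.24

Δu = (3 − 1.5)/5 = 0.3.
Right endpoints: 1.8, 2.1, 2.4, 2.7, 3.
r(1.8) = 23.76, r(2.1) = 30.24, r(2.4) = 37.44, r(2.7) = 45.36, r(3) = 54.
Sum = Δu · [r(1.8) + r(2.1) + r(2.4) + r(2.7) + r(3)].
Sum = 57.24.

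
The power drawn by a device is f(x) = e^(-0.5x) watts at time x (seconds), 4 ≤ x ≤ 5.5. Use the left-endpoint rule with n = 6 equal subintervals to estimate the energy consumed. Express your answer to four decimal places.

0.1519

Δx = (5.5 − 4)/6 = 0.25.
Left endpoints: 4, 4.25, 4.5, 4.75, 5, 5.25.
f(4) ≈ 0.1353, f(4.25) ≈ 0.1194, f(4.5) ≈ 0.1054, f(4.75) ≈ 0.0930, f(5) ≈ 0.0821, f(5.25) ≈ 0.0724.
Sum = Δx · [f(4) + f(4.25) + f(4.5) + ...].
Sum ≈ 0.1519.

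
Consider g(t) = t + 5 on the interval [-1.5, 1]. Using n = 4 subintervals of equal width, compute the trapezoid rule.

Δt = (1 − (-1.5))/4 = 0.625.
g(-1.5) = 3.5, g(-0.875) = 4.125, g(-0.25) = 4.75, g(0.375) = 5.375, g(1) = 6.
T_4 = (Δt/2)·[g(t_0) + 2g(t_1) + 2g(t_2) + 2g(t_3) + g(t_4)].
Sum = 11.875.

11.875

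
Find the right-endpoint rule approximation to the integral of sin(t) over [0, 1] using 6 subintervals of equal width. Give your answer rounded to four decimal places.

Δt = (1 − 0)/6 = 1/6.
Right endpoints: 1/6, 1/3, 0.5, 2/3, 5/6, 1.
f(1/6) ≈ 0.1659, f(1/3) ≈ 0.3272, f(0.5) ≈ 0.4794, f(2/3) ≈ 0.6184, f(5/6) ≈ 0.7402, f(1) ≈ 0.8415.
Sum = Δt · [f(1/6) + f(1/3) + f(0.5) + ...].
Sum ≈ 0.5288.

0.5288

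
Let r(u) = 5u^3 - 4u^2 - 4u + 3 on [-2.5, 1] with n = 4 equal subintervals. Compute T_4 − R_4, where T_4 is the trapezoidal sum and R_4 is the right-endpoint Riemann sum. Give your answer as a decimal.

-39.4296875

T_4 ≈ -55.5556641.
R_4 ≈ -16.1259766.
T_4 − R_4 = -39.4296875.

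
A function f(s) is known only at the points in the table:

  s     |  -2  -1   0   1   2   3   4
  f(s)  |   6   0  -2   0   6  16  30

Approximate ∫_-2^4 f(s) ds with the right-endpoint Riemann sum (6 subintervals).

50

Δs = 1.
Sum = 1·[0 + (-2) + 0 + 6 + 16 + 30] = 50.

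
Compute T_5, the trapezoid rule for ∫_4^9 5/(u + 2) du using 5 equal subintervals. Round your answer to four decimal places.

Δu = (9 − 4)/5 = 1.
f(4) = 5/6, f(5) = 5/7, f(6) = 0.625, f(7) = 5/9, f(8) = 0.5, f(9) = 5/11.
T_5 = (Δu/2)·[f(u_0) + 2f(u_1) + ... + 2f(u_{4}) + f(u_5)].
Sum ≈ 3.0388.

3.0388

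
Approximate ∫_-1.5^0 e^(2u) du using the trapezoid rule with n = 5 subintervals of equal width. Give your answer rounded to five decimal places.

0.48927

Δu = (0 − (-1.5))/5 = 0.3.
f(-1.5) ≈ 0.04979, f(-1.2) ≈ 0.09072, f(-0.9) ≈ 0.16530, f(-0.6) ≈ 0.30119, f(-0.3) ≈ 0.54881, f(0) ≈ 1.00000.
T_5 = (Δu/2)·[f(u_0) + 2f(u_1) + ... + 2f(u_{4}) + f(u_5)].
Sum ≈ 0.48927.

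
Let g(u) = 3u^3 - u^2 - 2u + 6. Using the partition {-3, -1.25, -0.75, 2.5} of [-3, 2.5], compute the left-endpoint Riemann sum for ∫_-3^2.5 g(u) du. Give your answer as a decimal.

-117.52734375

Subinterval widths: 1.75, 0.5, 3.25.
Left endpoints: -3, -1.25, -0.75.
g(-3) = -78, g(-1.25) = 1.078125, g(-0.75) = 5.671875.
Sum = Σ Δu_i · g(u_i).
Sum = -117.52734375.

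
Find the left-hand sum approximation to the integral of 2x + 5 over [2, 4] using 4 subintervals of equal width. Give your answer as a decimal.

21

Δx = (4 − 2)/4 = 0.5.
Left endpoints: 2, 2.5, 3, 3.5.
f(2) = 9, f(2.5) = 10, f(3) = 11, f(3.5) = 12.
Sum = Δx · [f(2) + f(2.5) + f(3) + f(3.5)].
Sum = 21.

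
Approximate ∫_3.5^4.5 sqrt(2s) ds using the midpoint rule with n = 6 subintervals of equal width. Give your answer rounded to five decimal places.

2.82663

Δs = (4.5 − 3.5)/6 = 1/6.
Midpoints: 43/12, 3.75, 47/12, 49/12, 4.25, 53/12.
f(43/12) ≈ 2.67706, f(3.75) ≈ 2.73861, f(47/12) ≈ 2.79881, f(49/12) ≈ 2.85774, f(4.25) ≈ 2.91548, f(53/12) ≈ 2.97209.
Sum = Δs · [f(43/12) + f(3.75) + f(47/12) + ...].
Sum ≈ 2.82663.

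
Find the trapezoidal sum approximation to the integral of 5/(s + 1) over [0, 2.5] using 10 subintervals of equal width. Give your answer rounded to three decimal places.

Δs = (2.5 − 0)/10 = 0.25.
f(0) = 5, f(0.25) = 4, f(0.5) = 10/3, f(0.75) = 20/7, f(1) = 2.5, f(1.25) = 20/9, f(1.5) = 2, f(1.75) = 20/11, f(2) = 5/3, f(2.25) = 20/13, f(2.5) = 10/7.
T_10 = (Δs/2)·[f(s_0) + 2f(s_1) + ... + 2f(s_{9}) + f(s_10)].
Sum ≈ 6.288.

6.288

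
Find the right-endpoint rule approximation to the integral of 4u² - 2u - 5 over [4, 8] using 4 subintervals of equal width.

Δu = (8 − 4)/4 = 1.
Right endpoints: 5, 6, 7, 8.
f(5) = 85, f(6) = 127, f(7) = 177, f(8) = 235.
Sum = Δu · [f(5) + f(6) + f(7) + f(8)].
Sum = 624.

624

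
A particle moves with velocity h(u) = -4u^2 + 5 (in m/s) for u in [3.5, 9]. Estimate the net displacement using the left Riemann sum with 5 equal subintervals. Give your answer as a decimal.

Δu = (9 − 3.5)/5 = 1.1.
Left endpoints: 3.5, 4.6, 5.7, 6.8, 7.9.
h(3.5) = -44, h(4.6) = -79.64, h(5.7) = -124.96, h(6.8) = -179.96, h(7.9) = -244.64.
Sum = Δu · [h(3.5) + h(4.6) + h(5.7) + h(6.8) + h(7.9)].
Sum = -740.52.

-740.52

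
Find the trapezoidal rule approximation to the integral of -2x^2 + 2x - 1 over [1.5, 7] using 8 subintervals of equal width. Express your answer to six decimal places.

-186.033203

Δx = (7 − 1.5)/8 = 0.6875.
f(1.5) = -2.5, f(2.1875) = -6.1953125, f(2.875) = -11.78125, f(3.5625) = -19.2578125, f(4.25) = -28.625, f(4.9375) = -39.8828125, f(5.625) = -53.03125, f(6.3125) = -68.0703125, f(7) = -85.
T_8 = (Δx/2)·[f(x_0) + 2f(x_1) + ... + 2f(x_{7}) + f(x_8)].
Sum ≈ -186.033203.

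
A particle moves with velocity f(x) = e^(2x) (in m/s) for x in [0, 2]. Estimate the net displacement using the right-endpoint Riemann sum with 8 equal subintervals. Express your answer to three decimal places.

34.055

Δx = (2 − 0)/8 = 0.25.
Right endpoints: 0.25, 0.5, 0.75, 1, 1.25, 1.5, 1.75, 2.
f(0.25) ≈ 1.649, f(0.5) ≈ 2.718, f(0.75) ≈ 4.482, f(1) ≈ 7.389, f(1.25) ≈ 12.182, f(1.5) ≈ 20.086, f(1.75) ≈ 33.115, f(2) ≈ 54.598.
Sum = Δx · [f(0.25) + f(0.5) + f(0.75) + ...].
Sum ≈ 34.055.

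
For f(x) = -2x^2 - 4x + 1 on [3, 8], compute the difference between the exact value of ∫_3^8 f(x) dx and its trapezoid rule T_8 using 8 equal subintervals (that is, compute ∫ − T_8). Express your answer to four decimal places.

0.6510

Exact integral: ∫_3^8 f(x) dx ≈ -428.333333.
T_8 = -428.984375.
Error ≈ -428.333333 − (-428.984375) ≈ 0.6510.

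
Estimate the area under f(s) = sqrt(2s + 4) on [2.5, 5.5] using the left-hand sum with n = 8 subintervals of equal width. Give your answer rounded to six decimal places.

Δs = (5.5 − 2.5)/8 = 0.375.
Left endpoints: 2.5, 2.875, 3.25, 3.625, 4, 4.375, 4.75, 5.125.
f(2.5) ≈ 3.000000, f(2.875) ≈ 3.122499, f(3.25) ≈ 3.240370, f(3.625) ≈ 3.354102, f(4) ≈ 3.464102, f(4.375) ≈ 3.570714, f(4.75) ≈ 3.674235, f(5.125) ≈ 3.774917.
Sum = Δs · [f(2.5) + f(2.875) + f(3.25) + ...].
Sum ≈ 10.200352.

10.200352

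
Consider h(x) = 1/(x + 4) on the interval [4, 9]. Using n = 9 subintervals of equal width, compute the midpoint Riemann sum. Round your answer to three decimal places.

Δx = (9 − 4)/9 = 5/9.
Midpoints: 77/18, 29/6, 97/18, 107/18, 6.5, 127/18, 137/18, 49/6, 157/18.
h(77/18) = 18/149, h(29/6) = 6/53, h(97/18) = 18/169, h(107/18) = 18/179, h(6.5) = 2/21, h(127/18) = 18/199, h(137/18) = 18/209, h(49/6) = 6/73, h(157/18) = 18/229.
Sum = Δx · [h(77/18) + h(29/6) + h(97/18) + ...].
Sum ≈ 0.485.

0.485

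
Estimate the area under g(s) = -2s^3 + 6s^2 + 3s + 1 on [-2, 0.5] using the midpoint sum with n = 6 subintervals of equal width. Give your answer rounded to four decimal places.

Δs = (0.5 − (-2))/6 = 5/12.
Midpoints: -43/24, -1.375, -23/24, -13/24, -0.125, 7/24.
g(-43/24) = 182395/6912, g(-1.375) = 13.41796875, g(-23/24) = 37295/6912, g(-13/24) = 10045/6912, g(-0.125) = 0.72265625, g(7/24) = 16145/6912.
Sum = Δs · [g(-43/24) + g(-1.375) + g(-23/24) + ...].
Sum ≈ 20.7140.

20.7140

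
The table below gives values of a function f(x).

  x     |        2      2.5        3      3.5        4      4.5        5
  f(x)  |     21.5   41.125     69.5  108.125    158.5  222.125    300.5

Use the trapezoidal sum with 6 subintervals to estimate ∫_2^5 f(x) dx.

380.1875

Δx = 0.5.
T_6 = (0.5/2)·[21.5 + 2·41.125 + 2·69.5 + 2·108.125 + 2·158.5 + 2·222.125 + 300.5] = 380.1875.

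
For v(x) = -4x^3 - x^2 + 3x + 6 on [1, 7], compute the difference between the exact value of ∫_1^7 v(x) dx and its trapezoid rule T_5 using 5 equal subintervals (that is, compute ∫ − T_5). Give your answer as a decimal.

Exact integral: ∫_1^7 v(x) dx = -2406.
T_5 = -2476.56.
Error = -2406 − (-2476.56) = 70.56.

70.56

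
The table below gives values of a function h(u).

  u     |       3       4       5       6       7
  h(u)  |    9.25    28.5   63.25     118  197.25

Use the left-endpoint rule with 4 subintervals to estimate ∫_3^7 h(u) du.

219

Δu = 1.
Sum = 1·[9.25 + 28.5 + 63.25 + 118] = 219.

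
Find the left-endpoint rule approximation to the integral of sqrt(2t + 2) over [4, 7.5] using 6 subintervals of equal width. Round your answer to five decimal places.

Δt = (7.5 − 4)/6 = 7/12.
Left endpoints: 4, 55/12, 31/6, 5.75, 19/3, 83/12.
f(4) ≈ 3.16228, f(55/12) ≈ 3.34166, f(31/6) ≈ 3.51188, f(5.75) ≈ 3.67423, f(19/3) ≈ 3.82971, f(83/12) ≈ 3.97911.
Sum = Δt · [f(4) + f(55/12) + f(31/6) + ...].
Sum ≈ 12.54101.

12.54101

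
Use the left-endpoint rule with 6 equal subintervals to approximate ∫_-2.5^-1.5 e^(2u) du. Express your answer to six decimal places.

0.018136

Δu = (-1.5 − (-2.5))/6 = 1/6.
Left endpoints: -2.5, -7/3, -13/6, -2, -11/6, -5/3.
f(-2.5) ≈ 0.006738, f(-7/3) ≈ 0.009404, f(-13/6) ≈ 0.013124, f(-2) ≈ 0.018316, f(-11/6) ≈ 0.025562, f(-5/3) ≈ 0.035674.
Sum = Δu · [f(-2.5) + f(-7/3) + f(-13/6) + ...].
Sum ≈ 0.018136.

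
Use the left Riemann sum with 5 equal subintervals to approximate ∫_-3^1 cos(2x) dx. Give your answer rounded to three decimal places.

0.795

Δx = (1 − (-3))/5 = 0.8.
Left endpoints: -3, -2.2, -1.4, -0.6, 0.2.
f(-3) ≈ 0.960, f(-2.2) ≈ -0.307, f(-1.4) ≈ -0.942, f(-0.6) ≈ 0.362, f(0.2) ≈ 0.921.
Sum = Δx · [f(-3) + f(-2.2) + f(-1.4) + f(-0.6) + f(0.2)].
Sum ≈ 0.795.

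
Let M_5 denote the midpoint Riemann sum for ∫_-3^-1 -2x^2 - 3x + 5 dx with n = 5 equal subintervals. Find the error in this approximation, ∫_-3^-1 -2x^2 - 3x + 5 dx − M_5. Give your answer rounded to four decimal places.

-0.0533

Exact integral: ∫_-3^-1 f(x) dx ≈ 4.666667.
M_5 = 4.72.
Error ≈ 4.666667 − 4.72 ≈ -0.0533.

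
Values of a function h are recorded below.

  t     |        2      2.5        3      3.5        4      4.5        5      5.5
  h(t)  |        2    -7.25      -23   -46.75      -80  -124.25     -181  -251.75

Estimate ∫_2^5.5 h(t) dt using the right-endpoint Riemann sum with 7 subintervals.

-357

Δt = 0.5.
Sum = 0.5·[(-7.25) + (-23) + (-46.75) + (-80) + (-124.25) + (-181) + (-251.75)] = -357.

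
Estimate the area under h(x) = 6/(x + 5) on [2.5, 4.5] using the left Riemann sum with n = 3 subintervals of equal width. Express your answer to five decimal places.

1.47596

Δx = (4.5 − 2.5)/3 = 2/3.
Left endpoints: 2.5, 19/6, 23/6.
h(2.5) = 0.8, h(19/6) = 36/49, h(23/6) = 36/53.
Sum = Δx · [h(2.5) + h(19/6) + h(23/6)].
Sum ≈ 1.47596.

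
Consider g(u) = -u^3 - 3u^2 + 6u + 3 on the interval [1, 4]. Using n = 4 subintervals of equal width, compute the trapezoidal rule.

-75.703125

Δu = (4 − 1)/4 = 0.75.
g(1) = 5, g(1.75) = -1.046875, g(2.5) = -16.375, g(3.25) = -43.515625, g(4) = -85.
T_4 = (Δu/2)·[g(u_0) + 2g(u_1) + 2g(u_2) + 2g(u_3) + g(u_4)].
Sum = -75.703125.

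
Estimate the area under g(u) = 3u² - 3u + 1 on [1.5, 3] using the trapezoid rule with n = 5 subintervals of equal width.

Δu = (3 − 1.5)/5 = 0.3.
g(1.5) = 3.25, g(1.8) = 5.32, g(2.1) = 7.93, g(2.4) = 11.08, g(2.7) = 14.77, g(3) = 19.
T_5 = (Δu/2)·[g(u_0) + 2g(u_1) + ... + 2g(u_{4}) + g(u_5)].
Sum = 15.0675.

15.0675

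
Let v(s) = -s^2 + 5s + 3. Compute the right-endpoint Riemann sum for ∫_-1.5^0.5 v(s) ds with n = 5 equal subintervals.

2.18

Δs = (0.5 − (-1.5))/5 = 0.4.
Right endpoints: -1.1, -0.7, -0.3, 0.1, 0.5.
v(-1.1) = -3.71, v(-0.7) = -0.99, v(-0.3) = 1.41, v(0.1) = 3.49, v(0.5) = 5.25.
Sum = Δs · [v(-1.1) + v(-0.7) + v(-0.3) + v(0.1) + v(0.5)].
Sum = 2.18.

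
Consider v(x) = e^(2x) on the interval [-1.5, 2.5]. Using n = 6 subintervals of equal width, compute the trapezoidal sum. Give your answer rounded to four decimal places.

84.8591

Δx = (2.5 − (-1.5))/6 = 2/3.
v(-1.5) ≈ 0.0498, v(-5/6) ≈ 0.1889, v(-1/6) ≈ 0.7165, v(0.5) ≈ 2.7183, v(7/6) ≈ 10.3123, v(11/6) ≈ 39.1213, v(2.5) ≈ 148.4132.
T_6 = (Δx/2)·[v(x_0) + 2v(x_1) + ... + 2v(x_{5}) + v(x_6)].
Sum ≈ 84.8591.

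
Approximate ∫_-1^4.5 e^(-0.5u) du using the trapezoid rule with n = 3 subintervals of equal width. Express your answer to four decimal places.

3.2998

Δu = (4.5 − (-1))/3 = 11/6.
f(-1) ≈ 1.6487, f(5/6) ≈ 0.6592, f(8/3) ≈ 0.2636, f(4.5) ≈ 0.1054.
T_3 = (Δu/2)·[f(u_0) + 2f(u_1) + 2f(u_2) + f(u_3)].
Sum ≈ 3.2998.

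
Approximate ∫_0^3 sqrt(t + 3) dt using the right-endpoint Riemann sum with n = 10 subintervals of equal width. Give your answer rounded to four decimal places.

Δt = (3 − 0)/10 = 0.3.
Right endpoints: 0.3, 0.6, 0.9, 1.2, 1.5, 1.8, 2.1, 2.4, 2.7, 3.
f(0.3) ≈ 1.8166, f(0.6) ≈ 1.8974, f(0.9) ≈ 1.9748, f(1.2) ≈ 2.0494, f(1.5) ≈ 2.1213, f(1.8) ≈ 2.1909, f(2.1) ≈ 2.2583, f(2.4) ≈ 2.3238, f(2.7) ≈ 2.3875, f(3) ≈ 2.4495.
Sum = Δt · [f(0.3) + f(0.6) + f(0.9) + ...].
Sum ≈ 6.4408.

6.4408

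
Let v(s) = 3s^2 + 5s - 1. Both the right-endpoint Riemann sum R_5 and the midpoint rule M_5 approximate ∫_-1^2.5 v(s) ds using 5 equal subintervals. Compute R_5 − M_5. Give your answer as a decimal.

R_5 = 38.745.
M_5 = 25.82125.
R_5 − M_5 = 12.92375.

12.92375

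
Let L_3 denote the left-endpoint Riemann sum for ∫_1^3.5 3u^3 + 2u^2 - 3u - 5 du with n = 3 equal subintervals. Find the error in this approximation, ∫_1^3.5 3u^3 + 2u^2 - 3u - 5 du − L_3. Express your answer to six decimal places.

52.155671

Exact integral: ∫_1^3.5 f(u) du ≈ 110.33854167.
L_3 ≈ 58.18287037.
Error ≈ 110.33854167 − 58.18287037 ≈ 52.155671.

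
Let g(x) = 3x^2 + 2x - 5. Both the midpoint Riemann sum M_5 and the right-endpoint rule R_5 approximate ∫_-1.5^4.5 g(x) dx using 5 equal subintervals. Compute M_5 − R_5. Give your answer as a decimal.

M_5 = 80.34.
R_5 = 126.42.
M_5 − R_5 = -46.08.

-46.08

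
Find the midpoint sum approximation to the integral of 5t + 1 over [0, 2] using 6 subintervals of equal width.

12

Δt = (2 − 0)/6 = 1/3.
Midpoints: 1/6, 0.5, 5/6, 7/6, 1.5, 11/6.
f(1/6) = 11/6, f(0.5) = 3.5, f(5/6) = 31/6, f(7/6) = 41/6, f(1.5) = 8.5, f(11/6) = 61/6.
Sum = Δt · [f(1/6) + f(0.5) + f(5/6) + ...].
Sum = 12.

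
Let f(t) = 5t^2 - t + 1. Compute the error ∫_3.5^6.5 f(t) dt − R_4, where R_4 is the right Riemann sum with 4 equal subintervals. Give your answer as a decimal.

Exact integral: ∫_3.5^6.5 f(t) dt = 374.25.
R_4 = 430.78125.
Error = 374.25 − 430.78125 = -56.53125.

-56.53125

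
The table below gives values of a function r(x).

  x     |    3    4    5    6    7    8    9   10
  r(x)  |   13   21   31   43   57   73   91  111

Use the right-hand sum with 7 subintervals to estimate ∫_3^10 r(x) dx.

Δx = 1.
Sum = 1·[21 + 31 + 43 + 57 + 73 + 91 + 111] = 427.

427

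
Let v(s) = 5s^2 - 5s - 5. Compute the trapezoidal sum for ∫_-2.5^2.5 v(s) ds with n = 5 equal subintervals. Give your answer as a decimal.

Δs = (2.5 − (-2.5))/5 = 1.
v(-2.5) = 38.75, v(-1.5) = 13.75, v(-0.5) = -1.25, v(0.5) = -6.25, v(1.5) = -1.25, v(2.5) = 13.75.
T_5 = (Δs/2)·[v(s_0) + 2v(s_1) + ... + 2v(s_{4}) + v(s_5)].
Sum = 31.25.

31.25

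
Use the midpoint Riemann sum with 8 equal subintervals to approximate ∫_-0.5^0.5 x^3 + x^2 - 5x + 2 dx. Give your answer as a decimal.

Δx = (0.5 − (-0.5))/8 = 0.125.
Midpoints: -0.4375, -0.3125, -0.1875, -0.0625, 0.0625, 0.1875, 0.3125, 0.4375.
f(-0.4375) = 17593/4096, f(-0.3125) = 14867/4096, f(-0.1875) = 12149/4096, f(-0.0625) = 9487/4096, f(0.0625) = 6929/4096, f(0.1875) = 4523/4096, f(0.3125) = 2317/4096, f(0.4375) = 359/4096.
Sum = Δx · [f(-0.4375) + f(-0.3125) + f(-0.1875) + ...].
Sum = 2.08203125.

2.08203125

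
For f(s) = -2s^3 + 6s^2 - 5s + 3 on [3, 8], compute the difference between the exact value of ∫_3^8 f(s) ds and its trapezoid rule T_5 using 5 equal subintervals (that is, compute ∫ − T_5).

Exact integral: ∫_3^8 f(s) ds = -1160.
T_5 = -1182.5.
Error = -1160 − (-1182.5) = 22.5.

22.5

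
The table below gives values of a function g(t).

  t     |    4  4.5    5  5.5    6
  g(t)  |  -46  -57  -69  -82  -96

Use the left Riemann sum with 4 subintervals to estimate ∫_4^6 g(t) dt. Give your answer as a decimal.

Δt = 0.5.
Sum = 0.5·[(-46) + (-57) + (-69) + (-82)] = -127.

-127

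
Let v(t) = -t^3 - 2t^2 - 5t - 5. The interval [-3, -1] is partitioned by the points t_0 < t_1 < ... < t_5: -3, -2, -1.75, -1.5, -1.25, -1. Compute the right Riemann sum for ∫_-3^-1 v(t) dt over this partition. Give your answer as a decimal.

Subinterval widths: 1, 0.25, 0.25, 0.25, 0.25.
Right endpoints: -2, -1.75, -1.5, -1.25, -1.
v(-2) = 5, v(-1.75) = 2.984375, v(-1.5) = 1.375, v(-1.25) = 0.078125, v(-1) = -1.
Sum = Σ Δt_i · v(t_i).
Sum = 5.859375.

5.859375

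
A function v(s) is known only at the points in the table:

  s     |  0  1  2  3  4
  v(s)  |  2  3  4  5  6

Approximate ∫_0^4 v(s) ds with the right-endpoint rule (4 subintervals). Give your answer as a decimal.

18

Δs = 1.
Sum = 1·[3 + 4 + 5 + 6] = 18.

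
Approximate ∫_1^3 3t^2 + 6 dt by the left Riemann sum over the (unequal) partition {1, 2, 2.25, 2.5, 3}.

31.171875

Subinterval widths: 1, 0.25, 0.25, 0.5.
Left endpoints: 1, 2, 2.25, 2.5.
f(1) = 9, f(2) = 18, f(2.25) = 21.1875, f(2.5) = 24.75.
Sum = Σ Δt_i · f(t_i).
Sum = 31.171875.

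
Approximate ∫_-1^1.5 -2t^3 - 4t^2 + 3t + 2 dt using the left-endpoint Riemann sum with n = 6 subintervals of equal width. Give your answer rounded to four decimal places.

Δt = (1.5 − (-1))/6 = 5/12.
Left endpoints: -1, -7/12, -1/6, 0.25, 2/3, 13/12.
f(-1) = -3, f(-7/12) = -617/864, f(-1/6) = 151/108, f(0.25) = 2.46875, f(2/3) = 44/27, f(13/12) = -1717/864.
Sum = Δt · [f(-1) + f(-7/12) + f(-1/6) + ...].
Sum ≈ -0.0854.

-0.0854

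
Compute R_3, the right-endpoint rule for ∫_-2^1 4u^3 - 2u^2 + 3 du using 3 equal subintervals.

Δu = (1 − (-2))/3 = 1.
Right endpoints: -1, 0, 1.
f(-1) = -3, f(0) = 3, f(1) = 5.
Sum = Δu · [f(-1) + f(0) + f(1)].
Sum = 5.

5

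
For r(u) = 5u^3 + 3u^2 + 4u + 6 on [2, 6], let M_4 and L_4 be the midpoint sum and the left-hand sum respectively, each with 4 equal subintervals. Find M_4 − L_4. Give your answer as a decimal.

513

M_4 = 1875.
L_4 = 1362.
M_4 − L_4 = 513.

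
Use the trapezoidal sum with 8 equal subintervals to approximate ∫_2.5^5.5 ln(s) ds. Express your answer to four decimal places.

4.0828

Δs = (5.5 − 2.5)/8 = 0.375.
f(2.5) ≈ 0.9163, f(2.875) ≈ 1.0561, f(3.25) ≈ 1.1787, f(3.625) ≈ 1.2879, f(4) ≈ 1.3863, f(4.375) ≈ 1.4759, f(4.75) ≈ 1.5581, f(5.125) ≈ 1.6341, f(5.5) ≈ 1.7047.
T_8 = (Δs/2)·[f(s_0) + 2f(s_1) + ... + 2f(s_{7}) + f(s_8)].
Sum ≈ 4.0828.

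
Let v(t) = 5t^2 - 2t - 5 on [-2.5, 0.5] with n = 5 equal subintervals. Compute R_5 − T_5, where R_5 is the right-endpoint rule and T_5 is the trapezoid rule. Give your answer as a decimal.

R_5 = 7.35.
T_5 = 18.15.
R_5 − T_5 = -10.8.

-10.8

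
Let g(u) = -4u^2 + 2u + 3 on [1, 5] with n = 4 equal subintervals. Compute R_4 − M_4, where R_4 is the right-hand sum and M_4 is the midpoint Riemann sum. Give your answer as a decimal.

-48

R_4 = -176.
M_4 = -128.
R_4 − M_4 = -48.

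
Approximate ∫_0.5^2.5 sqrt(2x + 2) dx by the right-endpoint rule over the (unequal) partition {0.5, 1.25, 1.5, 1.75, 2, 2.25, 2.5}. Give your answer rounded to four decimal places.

4.6475

Subinterval widths: 0.75, 0.25, 0.25, 0.25, 0.25, 0.25.
Right endpoints: 1.25, 1.5, 1.75, 2, 2.25, 2.5.
f(1.25) ≈ 2.1213, f(1.5) ≈ 2.2361, f(1.75) ≈ 2.3452, f(2) ≈ 2.4495, f(2.25) ≈ 2.5495, f(2.5) ≈ 2.6458.
Sum = Σ Δx_i · f(x_i).
Sum ≈ 4.6475.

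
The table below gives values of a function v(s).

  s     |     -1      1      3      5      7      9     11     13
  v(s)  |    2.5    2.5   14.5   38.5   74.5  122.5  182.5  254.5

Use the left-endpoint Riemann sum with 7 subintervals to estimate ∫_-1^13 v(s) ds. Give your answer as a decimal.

Δs = 2.
Sum = 2·[2.5 + 2.5 + 14.5 + 38.5 + 74.5 + 122.5 + 182.5] = 875.

875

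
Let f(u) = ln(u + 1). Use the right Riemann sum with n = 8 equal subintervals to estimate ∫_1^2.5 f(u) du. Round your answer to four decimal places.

1.5502

Δu = (2.5 − 1)/8 = 0.1875.
Right endpoints: 1.1875, 1.375, 1.5625, 1.75, 1.9375, 2.125, 2.3125, 2.5.
f(1.1875) ≈ 0.7828, f(1.375) ≈ 0.8650, f(1.5625) ≈ 0.9410, f(1.75) ≈ 1.0116, f(1.9375) ≈ 1.0776, f(2.125) ≈ 1.1394, f(2.3125) ≈ 1.1977, f(2.5) ≈ 1.2528.
Sum = Δu · [f(1.1875) + f(1.375) + f(1.5625) + ...].
Sum ≈ 1.5502.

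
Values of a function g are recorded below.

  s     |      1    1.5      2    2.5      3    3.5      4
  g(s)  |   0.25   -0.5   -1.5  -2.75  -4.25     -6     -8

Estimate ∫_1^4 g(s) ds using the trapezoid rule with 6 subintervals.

Δs = 0.5.
T_6 = (0.5/2)·[0.25 + 2·(-0.5) + 2·(-1.5) + 2·(-2.75) + 2·(-4.25) + 2·(-6) + (-8)] = -9.4375.

-9.4375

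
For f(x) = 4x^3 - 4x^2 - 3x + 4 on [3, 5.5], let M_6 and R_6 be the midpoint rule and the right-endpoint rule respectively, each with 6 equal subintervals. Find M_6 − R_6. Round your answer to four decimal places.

M_6 ≈ 624.654225.
R_6 ≈ 726.629051.
M_6 − R_6 ≈ -101.9748.

-101.9748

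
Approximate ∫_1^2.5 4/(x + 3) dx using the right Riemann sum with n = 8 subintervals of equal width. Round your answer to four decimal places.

Δx = (2.5 − 1)/8 = 0.1875.
Right endpoints: 1.1875, 1.375, 1.5625, 1.75, 1.9375, 2.125, 2.3125, 2.5.
f(1.1875) = 64/67, f(1.375) = 32/35, f(1.5625) = 64/73, f(1.75) = 16/19, f(1.9375) = 64/79, f(2.125) = 32/41, f(2.3125) = 64/85, f(2.5) = 8/11.
Sum = Δx · [f(1.1875) + f(1.375) + f(1.5625) + ...].
Sum ≈ 1.2486.

1.2486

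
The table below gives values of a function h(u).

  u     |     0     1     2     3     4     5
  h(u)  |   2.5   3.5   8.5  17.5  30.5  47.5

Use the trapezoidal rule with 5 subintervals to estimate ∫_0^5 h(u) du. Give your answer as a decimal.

85

Δu = 1.
T_5 = (1/2)·[2.5 + 2·3.5 + 2·8.5 + 2·17.5 + 2·30.5 + 47.5] = 85.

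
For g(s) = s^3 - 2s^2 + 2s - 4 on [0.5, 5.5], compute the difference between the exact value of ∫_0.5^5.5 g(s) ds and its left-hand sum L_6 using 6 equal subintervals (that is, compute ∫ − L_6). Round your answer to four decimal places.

Exact integral: ∫_0.5^5.5 g(s) ds ≈ 127.916667.
L_6 ≈ 83.530093.
Error ≈ 127.916667 − 83.530093 ≈ 44.3866.

44.3866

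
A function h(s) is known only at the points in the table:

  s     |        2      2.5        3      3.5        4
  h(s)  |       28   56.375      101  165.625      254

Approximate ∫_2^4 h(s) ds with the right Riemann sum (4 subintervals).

288.5

Δs = 0.5.
Sum = 0.5·[56.375 + 101 + 165.625 + 254] = 288.5.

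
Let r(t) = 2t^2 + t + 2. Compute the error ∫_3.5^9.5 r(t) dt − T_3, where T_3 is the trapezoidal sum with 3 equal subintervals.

-8

Exact integral: ∫_3.5^9.5 r(t) dt = 594.
T_3 = 602.
Error = 594 − 602 = -8.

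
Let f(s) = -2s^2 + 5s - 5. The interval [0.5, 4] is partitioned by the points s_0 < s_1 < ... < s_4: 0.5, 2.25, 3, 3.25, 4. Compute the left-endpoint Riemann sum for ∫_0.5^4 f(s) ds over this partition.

-17.5625

Subinterval widths: 1.75, 0.75, 0.25, 0.75.
Left endpoints: 0.5, 2.25, 3, 3.25.
f(0.5) = -3, f(2.25) = -3.875, f(3) = -8, f(3.25) = -9.875.
Sum = Σ Δs_i · f(s_i).
Sum = -17.5625.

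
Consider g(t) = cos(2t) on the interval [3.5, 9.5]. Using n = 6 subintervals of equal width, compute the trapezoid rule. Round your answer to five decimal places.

-0.16281

Δt = (9.5 − 3.5)/6 = 1.
g(3.5) ≈ 0.75390, g(4.5) ≈ -0.91113, g(5.5) ≈ 0.00443, g(6.5) ≈ 0.90745, g(7.5) ≈ -0.75969, g(8.5) ≈ -0.27516, g(9.5) ≈ 0.98870.
T_6 = (Δt/2)·[g(t_0) + 2g(t_1) + ... + 2g(t_{5}) + g(t_6)].
Sum ≈ -0.16281.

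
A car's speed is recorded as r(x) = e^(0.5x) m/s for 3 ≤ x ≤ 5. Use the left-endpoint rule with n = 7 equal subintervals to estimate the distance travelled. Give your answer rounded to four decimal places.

Δx = (5 − 3)/7 = 2/7.
Left endpoints: 3, 23/7, 25/7, 27/7, 29/7, 31/7, 33/7.
r(3) ≈ 4.4817, r(23/7) ≈ 5.1699, r(25/7) ≈ 5.9638, r(27/7) ≈ 6.8797, r(29/7) ≈ 7.9362, r(31/7) ≈ 9.1549, r(33/7) ≈ 10.5607.
Sum = Δx · [r(3) + r(23/7) + r(25/7) + ...].
Sum ≈ 14.3277.

14.3277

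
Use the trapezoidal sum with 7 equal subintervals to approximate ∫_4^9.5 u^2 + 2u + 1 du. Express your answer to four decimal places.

Δu = (9.5 − 4)/7 = 11/14.
f(4) = 25, f(67/14) = 6561/196, f(39/7) = 2116/49, f(89/14) = 10609/196, f(50/7) = 3249/49, f(111/14) = 15625/196, f(61/7) = 4624/49, f(9.5) = 110.25.
T_7 = (Δu/2)·[f(u_0) + 2f(u_1) + ... + 2f(u_{6}) + f(u_7)].
Sum ≈ 344.7742.

344.7742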